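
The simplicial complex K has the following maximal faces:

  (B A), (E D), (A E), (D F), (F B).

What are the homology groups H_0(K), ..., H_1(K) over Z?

H_0 ≅ Z,  H_1 ≅ Z.

We work with the vertex ordering A < B < D < E < F. The simplices of K, each written with vertices in increasing order, are:

  0-simplices (5): A, B, D, E, F
  1-simplices (5): AB, AE, BF, DE, DF

giving chain groups C_0 ≅ Z^5, C_1 ≅ Z^5.

The boundary map ∂_1: C_1 → C_0 maps an edge to its endpoints' difference, ∂[p,q] = q − p. For instance
  ∂AB = B − A.
The resulting 5×5 matrix has rank 4, and its Smith normal form has invariant factors (1,1,1,1).

Now H_k = ker ∂_k / im ∂_{k+1}, so:

  H_0: rank C_0 − rank ∂_1 = 5 − 4 = 1, and the invariant factors of ∂_1 are all 1, so H_0 = Z.
  H_1: rank ker ∂_1 − rank ∂_2 = (5 − 4) − 0 = 1, and there is no ∂_2, so H_1 = Z.

(K is a triangulation of the circle S^1.)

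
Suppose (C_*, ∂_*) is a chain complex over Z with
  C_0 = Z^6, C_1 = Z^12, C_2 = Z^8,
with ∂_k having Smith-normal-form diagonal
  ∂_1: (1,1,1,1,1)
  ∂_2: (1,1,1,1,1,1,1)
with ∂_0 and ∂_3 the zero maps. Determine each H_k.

H_0 ≅ Z,  H_1 = 0,  H_2 ≅ Z.

H_0: b_0 = 6 − 0 − 5 = 1; torsion from ∂_1 factors > 1: none. So H_0 ≅ Z.
H_1: b_1 = 12 − 5 − 7 = 0; torsion from ∂_2 factors > 1: none. So H_1 ≅ 0.
H_2: b_2 = 8 − 7 − 0 = 1; torsion from ∂_3 factors > 1: none. So H_2 ≅ Z.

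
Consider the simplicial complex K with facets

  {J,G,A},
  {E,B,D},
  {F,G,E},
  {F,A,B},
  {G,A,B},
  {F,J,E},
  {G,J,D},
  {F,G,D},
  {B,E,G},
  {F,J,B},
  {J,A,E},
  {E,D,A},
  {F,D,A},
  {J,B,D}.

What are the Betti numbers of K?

Take the total order A < B < D < E < F < G < J on the vertex set. Then K (dimension 2) consists of the simplices:

  0-simplices (7): A, B, D, E, F, G, J
  1-simplices (21): AB, AD, AE, AF, AG, AJ, BD, BE, BF, BG, BJ, DE, DF, DG, DJ, EF, EG, EJ, FG, FJ, GJ
  2-simplices (14): ABF, ABG, ADE, ADF, AEJ, AGJ, BDE, BDJ, BEG, BFJ, DFG, DGJ, EFG, EFJ

giving chain groups C_0 ≅ Z^7, C_1 ≅ Z^21, C_2 ≅ Z^14.

Boundary ∂_1: C_1 → C_0 sends each edge [p,q] (with p < q) to q − p. For instance
  ∂BJ = J − B.
This gives a 7×21 integer matrix of rank 6; reducing to Smith normal form yields diagonal entries (1,1,1,1,1,1).

∂_2: C_2 → C_1 acts by ∂[p,q,r] = [q,r] − [p,r] + [p,q]. For instance
  ∂DGJ = GJ − DJ + DG,
  ∂ABG = BG − AG + AB.
This gives a 21×14 integer matrix of rank 13; reducing to Smith normal form yields diagonal entries (1,1,1,1,1,1,1,1,1,1,1,1,1).

From H_k ≅ ker(∂_k) / im(∂_{k+1}) we obtain:

  H_0: rank C_0 − rank ∂_1 = 7 − 6 = 1, and the invariant factors of ∂_1 are all 1, so H_0 ≅ Z.
  H_1: rank ker ∂_1 − rank ∂_2 = (21 − 6) − 13 = 2, and the invariant factors of ∂_2 are all 1, so H_1 ≅ Z^2.
  H_2: rank ker ∂_2 − rank ∂_3 = (14 − 13) − 0 = 1, and there is no ∂_3, so H_2 ≅ Z.

As a check, the Euler characteristic is 7 − 21 + 14 = 0, which agrees with 1 − 2 + 1 = 0.

Hence the Betti numbers are b_0 = 1, b_1 = 2, b_2 = 1.

b_0 = 1, b_1 = 2, b_2 = 1.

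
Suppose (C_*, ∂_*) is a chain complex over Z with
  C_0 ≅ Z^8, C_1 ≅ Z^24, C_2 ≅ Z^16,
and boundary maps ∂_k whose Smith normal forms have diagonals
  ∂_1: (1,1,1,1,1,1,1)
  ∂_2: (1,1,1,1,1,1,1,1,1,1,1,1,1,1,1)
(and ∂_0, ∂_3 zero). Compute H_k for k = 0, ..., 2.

H_0: b_0 = 8 − 0 − 7 = 1; torsion from ∂_1 factors > 1: none. So H_0 ≅ Z.
H_1: b_1 = 24 − 7 − 15 = 2; torsion from ∂_2 factors > 1: none. So H_1 ≅ Z^2.
H_2: b_2 = 16 − 15 − 0 = 1; torsion from ∂_3 factors > 1: none. So H_2 ≅ Z.

H_0 ≅ Z,  H_1 ≅ Z^2,  H_2 ≅ Z.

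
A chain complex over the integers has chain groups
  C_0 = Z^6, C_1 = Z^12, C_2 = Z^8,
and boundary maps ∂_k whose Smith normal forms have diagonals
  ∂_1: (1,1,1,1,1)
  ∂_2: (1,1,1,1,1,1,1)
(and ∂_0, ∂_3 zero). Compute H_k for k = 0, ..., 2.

H_0 = Z,  H_1 = 0,  H_2 = Z.

H_0: b_0 = 6 − 0 − 5 = 1; torsion from ∂_1 factors > 1: none. So H_0 = Z.
H_1: b_1 = 12 − 5 − 7 = 0; torsion from ∂_2 factors > 1: none. So H_1 = 0.
H_2: b_2 = 8 − 7 − 0 = 1; torsion from ∂_3 factors > 1: none. So H_2 = Z.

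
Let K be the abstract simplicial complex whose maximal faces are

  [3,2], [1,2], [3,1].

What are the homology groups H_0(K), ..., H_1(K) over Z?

Fix the vertex order 1 < 2 < 3 and write every simplex with vertices in increasing order. Then dim K = 1 and the simplices of K are:

  0-simplices (3): [1], [2], [3]
  1-simplices (3): [1,2], [1,3], [2,3]

Hence C_0 ≅ Z^3, C_1 ≅ Z^3.

∂_1: C_1 → C_0 sends each edge [p,q] (with p < q) to q − p.
This gives a 3×3 integer matrix of rank 2; reducing to Smith normal form yields diagonal entries (1,1).

Reading off H_k = ker ∂_k / im ∂_{k+1}:

  H_0: rank C_0 − rank ∂_1 = 3 − 2 = 1, and the invariant factors of ∂_1 are all 1, so H_0 ≅ Z.
  H_1: rank ker ∂_1 − rank ∂_2 = (3 − 2) − 0 = 1, and there is no ∂_2, so H_1 ≅ Z.

H_0 = Z,  H_1 = Z.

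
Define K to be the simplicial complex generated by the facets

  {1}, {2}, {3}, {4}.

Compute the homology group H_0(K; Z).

Order the vertices as 1 < 2 < 3 < 4. Listing each simplex with vertices in this order, K has dimension 0 with simplices:

  0-simplices (4): [1], [2], [3], [4]

Hence C_0 ≅ Z^4.

Computing H_k = (kernel of ∂_k) / (image of ∂_{k+1}):

  H_0: rank C_0 − rank ∂_1 = 4 − 0 = 4, and there is no ∂_1, so H_0 ≅ Z^4.

H_0 = Z^4.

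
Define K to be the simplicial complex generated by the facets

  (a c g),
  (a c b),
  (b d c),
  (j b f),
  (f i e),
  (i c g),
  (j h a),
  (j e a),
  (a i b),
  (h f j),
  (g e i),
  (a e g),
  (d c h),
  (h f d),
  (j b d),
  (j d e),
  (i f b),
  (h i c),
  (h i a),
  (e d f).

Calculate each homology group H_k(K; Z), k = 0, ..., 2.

H_0 ≅ Z,  H_1 ≅ Z ⊕ Z_2,  H_2 = 0.

Take the total order a < b < c < d < e < f < g < h < i < j on the vertex set. Then K (dimension 2) consists of the simplices:

  0-simplices (10): a, b, c, d, e, f, g, h, i, j
  1-simplices (30): ab, ac, ae, ag, ah, ai, aj, bc, bd, bf, bi, bj, cd, cg, ch, ci, de, df, dh, dj, ef, eg, ei, ej, fh, fi, fj, gi, hi, hj
  2-simplices (20): abc, abi, acg, aeg, aej, ahi, ahj, bcd, bdj, bfi, bfj, cdh, cgi, chi, def, dej, dfh, efi, egi, fhj

so the chain groups are C_0 ≅ Z^10, C_1 ≅ Z^30, C_2 ≅ Z^20.

The boundary map ∂_1: C_1 → C_0 maps an edge to its endpoints' difference, ∂[p,q] = q − p. For instance
  ∂de = e − d.
This gives a 10×30 integer matrix of rank 9; reducing to Smith normal form yields diagonal entries (1,1,1,1,1,1,1,1,1).

∂_2: C_2 → C_1 acts by ∂[p,q,r] = [q,r] − [p,r] + [p,q]. For instance
  ∂aeg = eg − ag + ae,
  ∂def = ef − df + de.
This gives a 30×20 integer matrix of rank 20; reducing to Smith normal form yields diagonal entries (1,1,1,1,1,1,1,1,1,1,1,1,1,1,1,1,1,1,1,2).

Computing H_k = (kernel of ∂_k) / (image of ∂_{k+1}):

  H_0: rank C_0 − rank ∂_1 = 10 − 9 = 1, and the invariant factors of ∂_1 are all 1, so H_0 ≅ Z.
  H_1: rank ker ∂_1 − rank ∂_2 = (30 − 9) − 20 = 1, and ∂_2 has invariant factor 2 > 1, so H_1 ≅ Z ⊕ Z_2.
  H_2: rank ker ∂_2 − rank ∂_3 = (20 − 20) − 0 = 0, and there is no ∂_3, so H_2 ≅ 0.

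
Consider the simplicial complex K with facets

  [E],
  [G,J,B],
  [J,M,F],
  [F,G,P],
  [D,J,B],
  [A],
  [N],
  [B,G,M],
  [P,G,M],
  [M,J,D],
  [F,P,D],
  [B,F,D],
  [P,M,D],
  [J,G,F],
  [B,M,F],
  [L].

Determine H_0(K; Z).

H_0 ≅ Z^5.

We work with the vertex ordering A < B < D < E < F < G < J < L < M < N < P. The simplices of K, each written with vertices in increasing order, are:

  0-simplices (11): A, B, D, E, F, G, J, L, M, N, P
  1-simplices (18): BD, BF, BG, BJ, BM, DF, DJ, DM, DP, FG, FJ, FM, FP, GJ, GM, GP, JM, MP
  2-simplices (12): BDF, BDJ, BFM, BGJ, BGM, DFP, DJM, DMP, FGJ, FGP, FJM, GMP

so the chain groups are C_0 ≅ Z^11, C_1 ≅ Z^18, C_2 ≅ Z^12.

The boundary map ∂_1: C_1 → C_0 is given by ∂[p,q] = [q] − [p]. For instance
  ∂DJ = J − D.
The 11×18 boundary matrix has rank 6 and Smith normal form diag(1,1,1,1,1,1).

The boundary map ∂_2: C_2 → C_1 sends each 2-simplex [p,q,r] to [q,r] − [p,r] + [p,q]. For instance
  ∂BDJ = DJ − BJ + BD,
  ∂DFP = FP − DP + DF.
The resulting 18×12 matrix has rank 12, and its Smith normal form has invariant factors (1,1,1,1,1,1,1,1,1,1,1,2).

Now H_k = ker ∂_k / im ∂_{k+1}, so:

  H_0: rank C_0 − rank ∂_1 = 11 − 6 = 5, and the invariant factors of ∂_1 are all 1, so H_0 ≅ Z^5.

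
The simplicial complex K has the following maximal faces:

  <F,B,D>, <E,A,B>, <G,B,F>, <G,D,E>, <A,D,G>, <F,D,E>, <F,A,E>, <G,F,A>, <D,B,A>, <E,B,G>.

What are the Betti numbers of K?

b_0 = 1, b_1 = 0, b_2 = 0.

Take the total order A < B < D < E < F < G on the vertex set. Then K (dimension 2) consists of the simplices:

  0-simplices (6): A, B, D, E, F, G
  1-simplices (15): AB, AD, AE, AF, AG, BD, BE, BF, BG, DE, DF, DG, EF, EG, FG
  2-simplices (10): ABD, ABE, ADG, AEF, AFG, BDF, BEG, BFG, DEF, DEG

Hence C_0 ≅ Z^6, C_1 ≅ Z^15, C_2 ≅ Z^10.

The boundary map ∂_1: C_1 → C_0 sends each edge [p,q] (with p < q) to q − p. For instance
  ∂EG = G − E.
The 6×15 boundary matrix has rank 5 and Smith normal form diag(1,1,1,1,1).

The boundary map ∂_2: C_2 → C_1 acts by ∂[p,q,r] = [q,r] − [p,r] + [p,q]. For instance
  ∂AEF = EF − AF + AE,
  ∂DEG = EG − DG + DE.
This gives a 15×10 integer matrix of rank 10; reducing to Smith normal form yields diagonal entries (1,1,1,1,1,1,1,1,1,2).

Reading off H_k = ker ∂_k / im ∂_{k+1}:

  H_0: rank C_0 − rank ∂_1 = 6 − 5 = 1, and the invariant factors of ∂_1 are all 1, so H_0 ≅ Z.
  H_1: rank ker ∂_1 − rank ∂_2 = (15 − 5) − 10 = 0, and ∂_2 has invariant factor 2 > 1, so H_1 ≅ Z/2.
  H_2: rank ker ∂_2 − rank ∂_3 = (10 − 10) − 0 = 0, and there is no ∂_3, so H_2 ≅ 0.

Hence the Betti numbers are b_0 = 1, b_1 = 0, b_2 = 0.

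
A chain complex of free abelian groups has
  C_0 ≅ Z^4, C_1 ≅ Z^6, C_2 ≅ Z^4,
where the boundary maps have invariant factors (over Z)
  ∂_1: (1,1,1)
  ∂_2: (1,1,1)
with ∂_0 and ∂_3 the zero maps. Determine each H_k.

H_0 ≅ Z,  H_1 = 0,  H_2 ≅ Z.

H_0: b_0 = 4 − 0 − 3 = 1; torsion from ∂_1 factors > 1: none. So H_0 ≅ Z.
H_1: b_1 = 6 − 3 − 3 = 0; torsion from ∂_2 factors > 1: none. So H_1 ≅ 0.
H_2: b_2 = 4 − 3 − 0 = 1; torsion from ∂_3 factors > 1: none. So H_2 ≅ Z.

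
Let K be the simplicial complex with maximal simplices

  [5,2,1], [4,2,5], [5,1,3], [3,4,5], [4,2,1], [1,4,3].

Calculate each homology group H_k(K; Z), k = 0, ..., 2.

H_0 ≅ Z,  H_1 = 0,  H_2 ≅ Z.

Fix the vertex order 1 < 2 < 3 < 4 < 5 and write every simplex with vertices in increasing order. Then dim K = 2 and the simplices of K are:

  0-simplices (5): [1], [2], [3], [4], [5]
  1-simplices (9): [1,2], [1,3], [1,4], [1,5], [2,4], [2,5], [3,4], [3,5], [4,5]
  2-simplices (6): [1,2,4], [1,2,5], [1,3,4], [1,3,5], [2,4,5], [3,4,5]

Hence C_0 ≅ Z^5, C_1 ≅ Z^9, C_2 ≅ Z^6.

∂_1: C_1 → C_0 maps an edge to its endpoints' difference, ∂[p,q] = q − p.
This gives a 5×9 integer matrix of rank 4; reducing to Smith normal form yields diagonal entries (1,1,1,1).

Boundary ∂_2: C_2 → C_1 maps a triangle to the signed sum of its edges. For instance
  ∂[2,4,5] = [4,5] − [2,5] + [2,4],
  ∂[1,2,4] = [2,4] − [1,4] + [1,2].
As a 9×6 matrix over Z this has rank 5, with invariant factors (1,1,1,1,1).

Reading off H_k = ker ∂_k / im ∂_{k+1}:

  H_0: rank C_0 − rank ∂_1 = 5 − 4 = 1, and the invariant factors of ∂_1 are all 1, so H_0 = Z.
  H_1: rank ker ∂_1 − rank ∂_2 = (9 − 4) − 5 = 0, and the invariant factors of ∂_2 are all 1, so H_1 = 0.
  H_2: rank ker ∂_2 − rank ∂_3 = (6 − 5) − 0 = 1, and there is no ∂_3, so H_2 = Z.

As a check, the Euler characteristic is 5 − 9 + 6 = 2, which agrees with 1 − 0 + 1 = 2.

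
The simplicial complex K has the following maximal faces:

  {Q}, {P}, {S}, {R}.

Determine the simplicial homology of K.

H_0 ≅ Z^4.

K has 4 vertices.
rank ∂_0 = 0, rank ∂_1 = 0 ⇒ b_0 = 4 − 0 − 0 = 4. So H_0 ≅ Z^4.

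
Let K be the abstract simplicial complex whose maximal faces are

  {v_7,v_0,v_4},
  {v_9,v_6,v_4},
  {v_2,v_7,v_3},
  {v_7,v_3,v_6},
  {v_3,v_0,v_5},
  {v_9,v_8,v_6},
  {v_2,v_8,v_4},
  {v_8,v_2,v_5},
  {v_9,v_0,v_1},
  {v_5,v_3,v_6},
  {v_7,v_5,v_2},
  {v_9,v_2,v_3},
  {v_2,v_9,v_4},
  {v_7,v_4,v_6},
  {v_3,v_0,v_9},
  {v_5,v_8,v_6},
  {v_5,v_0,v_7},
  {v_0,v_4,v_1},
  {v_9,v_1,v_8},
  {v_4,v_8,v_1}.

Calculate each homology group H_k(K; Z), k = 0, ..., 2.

Take the total order v_0 < v_1 < v_2 < v_3 < v_4 < v_5 < v_6 < v_7 < v_8 < v_9 on the vertex set. Then K (dimension 2) consists of the simplices:

  0-simplices (10): [v_0], [v_1], [v_2], [v_3], [v_4], [v_5], [v_6], [v_7], [v_8], [v_9]
  1-simplices (30): (30 of them)
  2-simplices (20): (20 of them)

so the chain groups are C_0 ≅ Z^10, C_1 ≅ Z^30, C_2 ≅ Z^20.

∂_1: C_1 → C_0 maps an edge to its endpoints' difference, ∂[p,q] = q − p.
The 10×30 boundary matrix has rank 9 and Smith normal form diag(1,1,1,1,1,1,1,1,1).

The boundary map ∂_2: C_2 → C_1 sends each 2-simplex [p,q,r] to [q,r] − [p,r] + [p,q]. For instance
  ∂[v_2,v_3,v_9] = [v_3,v_9] − [v_2,v_9] + [v_2,v_3],
  ∂[v_4,v_6,v_7] = [v_6,v_7] − [v_4,v_7] + [v_4,v_6].
This gives a 30×20 integer matrix of rank 20; reducing to Smith normal form yields diagonal entries (1,1,1,1,1,1,1,1,1,1,1,1,1,1,1,1,1,1,1,2).

From H_k ≅ ker(∂_k) / im(∂_{k+1}) we obtain:

  H_0: rank C_0 − rank ∂_1 = 10 − 9 = 1, and the invariant factors of ∂_1 are all 1, so H_0 = Z.
  H_1: rank ker ∂_1 − rank ∂_2 = (30 − 9) − 20 = 1, and ∂_2 has invariant factor 2 > 1, so H_1 = Z ⊕ Z_2.
  H_2: rank ker ∂_2 − rank ∂_3 = (20 − 20) − 0 = 0, and there is no ∂_3, so H_2 = 0.

As a check, the Euler characteristic is 10 − 30 + 20 = 0, which agrees with 1 − 1 + 0 = 0.

H_0 = Z,  H_1 = Z ⊕ Z_2,  H_2 = 0.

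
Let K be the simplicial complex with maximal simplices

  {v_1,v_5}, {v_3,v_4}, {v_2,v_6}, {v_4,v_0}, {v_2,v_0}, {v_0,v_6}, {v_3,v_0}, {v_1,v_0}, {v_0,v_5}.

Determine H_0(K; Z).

Take the total order v_0 < v_1 < v_2 < v_3 < v_4 < v_5 < v_6 on the vertex set. Then K (dimension 1) consists of the simplices:

  0-simplices (7): [v_0], [v_1], [v_2], [v_3], [v_4], [v_5], [v_6]
  1-simplices (9): [v_0,v_1], [v_0,v_2], [v_0,v_3], [v_0,v_4], [v_0,v_5], [v_0,v_6], [v_1,v_5], [v_2,v_6], [v_3,v_4]

Hence C_0 ≅ Z^7, C_1 ≅ Z^9.

The boundary map ∂_1: C_1 → C_0 sends each edge [p,q] (with p < q) to q − p. For instance
  ∂[v_0,v_4] = [v_4] − [v_0].
The resulting 7×9 matrix has rank 6, and its Smith normal form has invariant factors (1,1,1,1,1,1).

Now H_k = ker ∂_k / im ∂_{k+1}, so:

  H_0: rank C_0 − rank ∂_1 = 7 − 6 = 1, and the invariant factors of ∂_1 are all 1, so H_0 = Z.

H_0 ≅ Z.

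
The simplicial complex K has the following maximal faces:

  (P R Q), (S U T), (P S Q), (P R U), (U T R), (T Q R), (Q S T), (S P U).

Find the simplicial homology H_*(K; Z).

Take the total order P < Q < R < S < T < U on the vertex set. Then K (dimension 2) consists of the simplices:

  0-simplices (6): P, Q, R, S, T, U
  1-simplices (12): PQ, PR, PS, PU, QR, QS, QT, RT, RU, ST, SU, TU
  2-simplices (8): PQR, PQS, PRU, PSU, QRT, QST, RTU, STU

Hence C_0 ≅ Z^6, C_1 ≅ Z^12, C_2 ≅ Z^8.

∂_1: C_1 → C_0 is given by ∂[p,q] = [q] − [p]. For instance
  ∂PR = R − P.
This gives a 6×12 integer matrix of rank 5; reducing to Smith normal form yields diagonal entries (1,1,1,1,1).

∂_2: C_2 → C_1 sends each 2-simplex [p,q,r] to [q,r] − [p,r] + [p,q]. For instance
  ∂RTU = TU − RU + RT,
  ∂QST = ST − QT + QS.
As a 12×8 matrix over Z this has rank 7, with invariant factors (1,1,1,1,1,1,1).

Computing H_k = (kernel of ∂_k) / (image of ∂_{k+1}):

  H_0: rank C_0 − rank ∂_1 = 6 − 5 = 1, and the invariant factors of ∂_1 are all 1, so H_0 = Z.
  H_1: rank ker ∂_1 − rank ∂_2 = (12 − 5) − 7 = 0, and the invariant factors of ∂_2 are all 1, so H_1 = 0.
  H_2: rank ker ∂_2 − rank ∂_3 = (8 − 7) − 0 = 1, and there is no ∂_3, so H_2 = Z.

As a check, the Euler characteristic is 6 − 12 + 8 = 2, which agrees with 1 − 0 + 1 = 2.

H_0 ≅ Z,  H_1 = 0,  H_2 ≅ Z.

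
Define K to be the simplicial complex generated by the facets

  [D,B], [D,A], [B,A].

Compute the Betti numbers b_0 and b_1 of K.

We work with the vertex ordering A < B < D. The simplices of K, each written with vertices in increasing order, are:

  0-simplices (3): A, B, D
  1-simplices (3): AB, AD, BD

so the chain groups are C_0 ≅ Z^3, C_1 ≅ Z^3.

Boundary ∂_1: C_1 → C_0 is given by ∂[p,q] = [q] − [p].
The 3×3 boundary matrix has rank 2 and Smith normal form diag(1,1).

Reading off H_k = ker ∂_k / im ∂_{k+1}:

  H_0: rank C_0 − rank ∂_1 = 3 − 2 = 1, and the invariant factors of ∂_1 are all 1, so H_0 ≅ Z.
  H_1: rank ker ∂_1 − rank ∂_2 = (3 − 2) − 0 = 1, and there is no ∂_2, so H_1 ≅ Z.

As a check, the Euler characteristic is 3 − 3 = 0, which agrees with 1 − 1 = 0.

Hence the Betti numbers are b_0 = 1, b_1 = 1.

b_0 = 1, b_1 = 1.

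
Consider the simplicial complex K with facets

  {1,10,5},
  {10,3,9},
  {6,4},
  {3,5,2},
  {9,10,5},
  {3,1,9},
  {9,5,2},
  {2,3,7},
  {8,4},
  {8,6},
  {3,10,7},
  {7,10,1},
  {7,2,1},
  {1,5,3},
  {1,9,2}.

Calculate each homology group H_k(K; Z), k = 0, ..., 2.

Order the vertices as 1 < 2 < 3 < 4 < 5 < 6 < 7 < 8 < 9 < 10. Listing each simplex with vertices in this order, K has dimension 2 with simplices:

  0-simplices (10): [1], [2], [3], [4], [5], [6], [7], [8], [9], [10]
  1-simplices (21): [1,2], [1,3], [1,5], [1,7], [1,9], [1,10], [2,3], [2,5], [2,7], [2,9], [3,5], [3,7], [3,9], [3,10], [4,6], [4,8], [5,9], [5,10], [6,8], [7,10], [9,10]
  2-simplices (12): [1,2,7], [1,2,9], [1,3,5], [1,3,9], [1,5,10], [1,7,10], [2,3,5], [2,3,7], [2,5,9], [3,7,10], [3,9,10], [5,9,10]

giving chain groups C_0 ≅ Z^10, C_1 ≅ Z^21, C_2 ≅ Z^12.

∂_1: C_1 → C_0 maps an edge to its endpoints' difference, ∂[p,q] = q − p.
This gives a 10×21 integer matrix of rank 8; reducing to Smith normal form yields diagonal entries (1,1,1,1,1,1,1,1).

The boundary map ∂_2: C_2 → C_1 sends each 2-simplex [p,q,r] to [q,r] − [p,r] + [p,q]. For instance
  ∂[3,7,10] = [7,10] − [3,10] + [3,7],
  ∂[2,5,9] = [5,9] − [2,9] + [2,5].
As a 21×12 matrix over Z this has rank 12, with invariant factors (1,1,1,1,1,1,1,1,1,1,1,2).

Now H_k = ker ∂_k / im ∂_{k+1}, so:

  H_0: rank C_0 − rank ∂_1 = 10 − 8 = 2, and the invariant factors of ∂_1 are all 1, so H_0 = Z^2.
  H_1: rank ker ∂_1 − rank ∂_2 = (21 − 8) − 12 = 1, and ∂_2 has invariant factor 2 > 1, so H_1 = Z ⊕ Z/2Z.
  H_2: rank ker ∂_2 − rank ∂_3 = (12 − 12) − 0 = 0, and there is no ∂_3, so H_2 = 0.

(K is a triangulation of the disjoint union of the real projective plane RP^2 and the circle S^1.)

H_0 ≅ Z^2,  H_1 ≅ Z ⊕ Z/2Z,  H_2 = 0.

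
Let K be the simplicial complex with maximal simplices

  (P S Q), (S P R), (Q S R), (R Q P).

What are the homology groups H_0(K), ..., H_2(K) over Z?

H_0 ≅ Z,  H_1 = 0,  H_2 ≅ Z.

Order the vertices as P < Q < R < S. Listing each simplex with vertices in this order, K has dimension 2 with simplices:

  0-simplices (4): P, Q, R, S
  1-simplices (6): PQ, PR, PS, QR, QS, RS
  2-simplices (4): PQR, PQS, PRS, QRS

so the chain groups are C_0 ≅ Z^4, C_1 ≅ Z^6, C_2 ≅ Z^4.

The boundary map ∂_1: C_1 → C_0 sends each edge [p,q] (with p < q) to q − p.
The resulting 4×6 matrix has rank 3, and its Smith normal form has invariant factors (1,1,1).

The boundary map ∂_2: C_2 → C_1 sends each 2-simplex [p,q,r] to [q,r] − [p,r] + [p,q]. For instance
  ∂PQR = QR − PR + PQ,
  ∂PRS = RS − PS + PR.
This gives a 6×4 integer matrix of rank 3; reducing to Smith normal form yields diagonal entries (1,1,1).

Now H_k = ker ∂_k / im ∂_{k+1}, so:

  H_0: rank C_0 − rank ∂_1 = 4 − 3 = 1, and the invariant factors of ∂_1 are all 1, so H_0 ≅ Z.
  H_1: rank ker ∂_1 − rank ∂_2 = (6 − 3) − 3 = 0, and the invariant factors of ∂_2 are all 1, so H_1 ≅ 0.
  H_2: rank ker ∂_2 − rank ∂_3 = (4 − 3) − 0 = 1, and there is no ∂_3, so H_2 ≅ Z.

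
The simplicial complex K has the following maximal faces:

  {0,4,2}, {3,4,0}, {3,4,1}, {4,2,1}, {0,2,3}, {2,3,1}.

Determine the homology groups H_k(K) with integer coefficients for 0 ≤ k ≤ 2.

Take the total order 0 < 1 < 2 < 3 < 4 on the vertex set. Then K (dimension 2) consists of the simplices:

  0-simplices (5): [0], [1], [2], [3], [4]
  1-simplices (9): [0,2], [0,3], [0,4], [1,2], [1,3], [1,4], [2,3], [2,4], [3,4]
  2-simplices (6): [0,2,3], [0,2,4], [0,3,4], [1,2,3], [1,2,4], [1,3,4]

so the chain groups are C_0 ≅ Z^5, C_1 ≅ Z^9, C_2 ≅ Z^6.

The boundary map ∂_1: C_1 → C_0 is given by ∂[p,q] = [q] − [p]. For instance
  ∂[1,3] = [3] − [1].
This gives a 5×9 integer matrix of rank 4; reducing to Smith normal form yields diagonal entries (1,1,1,1).

∂_2: C_2 → C_1 sends each 2-simplex [p,q,r] to [q,r] − [p,r] + [p,q]. For instance
  ∂[0,3,4] = [3,4] − [0,4] + [0,3],
  ∂[1,2,4] = [2,4] − [1,4] + [1,2].
As a 9×6 matrix over Z this has rank 5, with invariant factors (1,1,1,1,1).

From H_k ≅ ker(∂_k) / im(∂_{k+1}) we obtain:

  H_0: rank C_0 − rank ∂_1 = 5 − 4 = 1, and the invariant factors of ∂_1 are all 1, so H_0 = Z.
  H_1: rank ker ∂_1 − rank ∂_2 = (9 − 4) − 5 = 0, and the invariant factors of ∂_2 are all 1, so H_1 = 0.
  H_2: rank ker ∂_2 − rank ∂_3 = (6 − 5) − 0 = 1, and there is no ∂_3, so H_2 = Z.

As a check, the Euler characteristic is 5 − 9 + 6 = 2, which agrees with 1 − 0 + 1 = 2.

H_0 ≅ Z,  H_1 = 0,  H_2 ≅ Z.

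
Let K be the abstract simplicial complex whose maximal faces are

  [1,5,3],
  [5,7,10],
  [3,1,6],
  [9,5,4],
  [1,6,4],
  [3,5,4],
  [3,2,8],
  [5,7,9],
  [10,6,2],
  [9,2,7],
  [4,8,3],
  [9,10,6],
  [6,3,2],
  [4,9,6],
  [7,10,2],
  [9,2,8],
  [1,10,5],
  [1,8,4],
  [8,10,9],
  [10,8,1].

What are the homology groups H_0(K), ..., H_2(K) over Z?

Take the total order 1 < 2 < 3 < 4 < 5 < 6 < 7 < 8 < 9 < 10 on the vertex set. Then K (dimension 2) consists of the simplices:

  0-simplices (10): [1], [2], [3], [4], [5], [6], [7], [8], [9], [10]
  1-simplices (30): (30 of them)
  2-simplices (20): (20 of them)

Hence C_0 ≅ Z^10, C_1 ≅ Z^30, C_2 ≅ Z^20.

The boundary map ∂_1: C_1 → C_0 is given by ∂[p,q] = [q] − [p].
The resulting 10×30 matrix has rank 9, and its Smith normal form has invariant factors (1,1,1,1,1,1,1,1,1).

Boundary ∂_2: C_2 → C_1 maps a triangle to the signed sum of its edges. For instance
  ∂[2,7,10] = [7,10] − [2,10] + [2,7],
  ∂[1,4,8] = [4,8] − [1,8] + [1,4].
As a 30×20 matrix over Z this has rank 20, with invariant factors (1,1,1,1,1,1,1,1,1,1,1,1,1,1,1,1,1,1,1,2).

Now H_k = ker ∂_k / im ∂_{k+1}, so:

  H_0: rank C_0 − rank ∂_1 = 10 − 9 = 1, and the invariant factors of ∂_1 are all 1, so H_0 = Z.
  H_1: rank ker ∂_1 − rank ∂_2 = (30 − 9) − 20 = 1, and ∂_2 has invariant factor 2 > 1, so H_1 = Z ⊕ Z_2.
  H_2: rank ker ∂_2 − rank ∂_3 = (20 − 20) − 0 = 0, and there is no ∂_3, so H_2 = 0.

As a check, the Euler characteristic is 10 − 30 + 20 = 0, which agrees with 1 − 1 + 0 = 0.

H_0 ≅ Z,  H_1 ≅ Z ⊕ Z_2,  H_2 = 0.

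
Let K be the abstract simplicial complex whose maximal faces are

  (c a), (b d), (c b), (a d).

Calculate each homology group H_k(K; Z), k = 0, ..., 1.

K has 4 vertices, 4 edges.
rank ∂_0 = 0, rank ∂_1 = 3 ⇒ b_0 = 4 − 0 − 3 = 1; all invariant factors of ∂_1 are 1 so no torsion. So H_0 ≅ Z.
rank ∂_1 = 3, rank ∂_2 = 0 ⇒ b_1 = 4 − 3 − 0 = 1. So H_1 ≅ Z.

H_0 = Z,  H_1 = Z.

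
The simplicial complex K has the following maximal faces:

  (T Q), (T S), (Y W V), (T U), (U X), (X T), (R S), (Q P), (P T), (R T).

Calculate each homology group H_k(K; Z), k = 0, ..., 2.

H_0 ≅ Z^2,  H_1 ≅ Z^3,  H_2 = 0.

K has 10 vertices, 12 edges, 1 triangle.
rank ∂_0 = 0, rank ∂_1 = 8 ⇒ b_0 = 10 − 0 − 8 = 2; all invariant factors of ∂_1 are 1 so no torsion. So H_0 ≅ Z^2.
rank ∂_1 = 8, rank ∂_2 = 1 ⇒ b_1 = 12 − 8 − 1 = 3; all invariant factors of ∂_2 are 1 so no torsion. So H_1 ≅ Z^3.
rank ∂_2 = 1, rank ∂_3 = 0 ⇒ b_2 = 1 − 1 − 0 = 0. So H_2 ≅ 0.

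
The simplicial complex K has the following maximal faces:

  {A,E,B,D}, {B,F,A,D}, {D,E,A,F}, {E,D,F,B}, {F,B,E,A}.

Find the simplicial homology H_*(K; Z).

H_0 ≅ Z,  H_1 = 0,  H_2 = 0,  H_3 ≅ Z.

Order the vertices as A < B < D < E < F. Listing each simplex with vertices in this order, K has dimension 3 with simplices:

  0-simplices (5): A, B, D, E, F
  1-simplices (10): AB, AD, AE, AF, BD, BE, BF, DE, DF, EF
  2-simplices (10): ABD, ABE, ABF, ADE, ADF, AEF, BDE, BDF, BEF, DEF
  3-simplices (5): ABDE, ABDF, ABEF, ADEF, BDEF

Hence C_0 ≅ Z^5, C_1 ≅ Z^10, C_2 ≅ Z^10, C_3 ≅ Z^5.

The boundary map ∂_1: C_1 → C_0 maps an edge to its endpoints' difference, ∂[p,q] = q − p.
As a 5×10 matrix over Z this has rank 4, with invariant factors (1,1,1,1).

The boundary map ∂_2: C_2 → C_1 acts by ∂[p,q,r] = [q,r] − [p,r] + [p,q]. For instance
  ∂BDE = DE − BE + BD,
  ∂BDF = DF − BF + BD.
The resulting 10×10 matrix has rank 6, and its Smith normal form has invariant factors (1,1,1,1,1,1).

∂_3: C_3 → C_2 sends each 3-simplex σ to the alternating sum Σ_i (−1)^i (σ with its i-th vertex removed). For instance
  ∂ABDF = BDF − ADF + ABF − ABD,
  ∂BDEF = DEF − BEF + BDF − BDE.
This gives a 10×5 integer matrix of rank 4; reducing to Smith normal form yields diagonal entries (1,1,1,1).

From H_k ≅ ker(∂_k) / im(∂_{k+1}) we obtain:

  H_0: rank C_0 − rank ∂_1 = 5 − 4 = 1, and the invariant factors of ∂_1 are all 1, so H_0 = Z.
  H_1: rank ker ∂_1 − rank ∂_2 = (10 − 4) − 6 = 0, and the invariant factors of ∂_2 are all 1, so H_1 = 0.
  H_2: rank ker ∂_2 − rank ∂_3 = (10 − 6) − 4 = 0, and the invariant factors of ∂_3 are all 1, so H_2 = 0.
  H_3: rank ker ∂_3 − rank ∂_4 = (5 − 4) − 0 = 1, and there is no ∂_4, so H_3 = Z.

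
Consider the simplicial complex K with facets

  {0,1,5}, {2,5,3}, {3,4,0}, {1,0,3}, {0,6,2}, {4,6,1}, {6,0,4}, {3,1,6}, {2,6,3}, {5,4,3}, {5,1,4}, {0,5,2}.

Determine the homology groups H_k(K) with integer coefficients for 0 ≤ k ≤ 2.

K has 7 vertices, 18 edges, 12 triangles.
rank ∂_0 = 0, rank ∂_1 = 6 ⇒ b_0 = 7 − 0 − 6 = 1; all invariant factors of ∂_1 are 1 so no torsion. So H_0 = Z.
rank ∂_1 = 6, rank ∂_2 = 12 ⇒ b_1 = 18 − 6 − 12 = 0; ∂_2 has invariant factor(s) [2] giving torsion. So H_1 = Z/2.
rank ∂_2 = 12, rank ∂_3 = 0 ⇒ b_2 = 12 − 12 − 0 = 0. So H_2 = 0.

H_0 = Z,  H_1 = Z/2,  H_2 = 0.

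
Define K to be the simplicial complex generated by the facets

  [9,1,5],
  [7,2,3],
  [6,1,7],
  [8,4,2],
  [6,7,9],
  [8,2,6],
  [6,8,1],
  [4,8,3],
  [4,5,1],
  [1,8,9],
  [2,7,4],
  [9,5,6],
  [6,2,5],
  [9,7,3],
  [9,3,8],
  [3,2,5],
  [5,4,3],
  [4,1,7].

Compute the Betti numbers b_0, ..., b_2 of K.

b_0 = 1, b_1 = 1, b_2 = 0.

Take the total order 1 < 2 < 3 < 4 < 5 < 6 < 7 < 8 < 9 on the vertex set. Then K (dimension 2) consists of the simplices:

  0-simplices (9): [1], [2], [3], [4], [5], [6], [7], [8], [9]
  1-simplices (27): (27 of them)
  2-simplices (18): [1,4,5], [1,4,7], [1,5,9], [1,6,7], [1,6,8], [1,8,9], [2,3,5], [2,3,7], [2,4,7], [2,4,8], [2,5,6], [2,6,8], [3,4,5], [3,4,8], [3,7,9], [3,8,9], [5,6,9], [6,7,9]

so the chain groups are C_0 ≅ Z^9, C_1 ≅ Z^27, C_2 ≅ Z^18.

Boundary ∂_1: C_1 → C_0 is given by ∂[p,q] = [q] − [p]. For instance
  ∂[1,8] = [8] − [1].
As a 9×27 matrix over Z this has rank 8, with invariant factors (1,1,1,1,1,1,1,1).

The boundary map ∂_2: C_2 → C_1 sends each 2-simplex [p,q,r] to [q,r] − [p,r] + [p,q]. For instance
  ∂[1,6,8] = [6,8] − [1,8] + [1,6],
  ∂[1,6,7] = [6,7] − [1,7] + [1,6].
The 27×18 boundary matrix has rank 18 and Smith normal form diag(1,1,1,1,1,1,1,1,1,1,1,1,1,1,1,1,1,2).

Reading off H_k = ker ∂_k / im ∂_{k+1}:

  H_0: rank C_0 − rank ∂_1 = 9 − 8 = 1, and the invariant factors of ∂_1 are all 1, so H_0 ≅ Z.
  H_1: rank ker ∂_1 − rank ∂_2 = (27 − 8) − 18 = 1, and ∂_2 has invariant factor 2 > 1, so H_1 ≅ Z ⊕ Z_2.
  H_2: rank ker ∂_2 − rank ∂_3 = (18 − 18) − 0 = 0, and there is no ∂_3, so H_2 ≅ 0.

Hence the Betti numbers are b_0 = 1, b_1 = 1, b_2 = 0.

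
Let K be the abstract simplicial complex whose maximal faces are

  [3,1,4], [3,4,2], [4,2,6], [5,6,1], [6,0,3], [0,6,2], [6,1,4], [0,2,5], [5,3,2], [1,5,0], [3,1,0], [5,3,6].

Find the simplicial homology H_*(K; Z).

Fix the vertex order 0 < 1 < 2 < 3 < 4 < 5 < 6 and write every simplex with vertices in increasing order. Then dim K = 2 and the simplices of K are:

  0-simplices (7): [0], [1], [2], [3], [4], [5], [6]
  1-simplices (18): [0,1], [0,2], [0,3], [0,5], [0,6], [1,3], [1,4], [1,5], [1,6], [2,3], [2,4], [2,5], [2,6], [3,4], [3,5], [3,6], [4,6], [5,6]
  2-simplices (12): [0,1,3], [0,1,5], [0,2,5], [0,2,6], [0,3,6], [1,3,4], [1,4,6], [1,5,6], [2,3,4], [2,3,5], [2,4,6], [3,5,6]

Hence C_0 ≅ Z^7, C_1 ≅ Z^18, C_2 ≅ Z^12.

Boundary ∂_1: C_1 → C_0 is given by ∂[p,q] = [q] − [p].
This gives a 7×18 integer matrix of rank 6; reducing to Smith normal form yields diagonal entries (1,1,1,1,1,1).

Boundary ∂_2: C_2 → C_1 sends each 2-simplex [p,q,r] to [q,r] − [p,r] + [p,q]. For instance
  ∂[2,4,6] = [4,6] − [2,6] + [2,4],
  ∂[1,5,6] = [5,6] − [1,6] + [1,5].
The 18×12 boundary matrix has rank 12 and Smith normal form diag(1,1,1,1,1,1,1,1,1,1,1,2).

From H_k ≅ ker(∂_k) / im(∂_{k+1}) we obtain:

  H_0: rank C_0 − rank ∂_1 = 7 − 6 = 1, and the invariant factors of ∂_1 are all 1, so H_0 = Z.
  H_1: rank ker ∂_1 − rank ∂_2 = (18 − 6) − 12 = 0, and ∂_2 has invariant factor 2 > 1, so H_1 = Z_2.
  H_2: rank ker ∂_2 − rank ∂_3 = (12 − 12) − 0 = 0, and there is no ∂_3, so H_2 = 0.

H_0 ≅ Z,  H_1 ≅ Z_2,  H_2 = 0.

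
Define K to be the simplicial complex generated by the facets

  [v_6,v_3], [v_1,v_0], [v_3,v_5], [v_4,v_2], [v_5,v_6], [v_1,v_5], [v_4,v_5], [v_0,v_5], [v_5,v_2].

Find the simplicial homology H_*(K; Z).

H_0 = Z,  H_1 = Z^3.

Take the total order v_0 < v_1 < v_2 < v_3 < v_4 < v_5 < v_6 on the vertex set. Then K (dimension 1) consists of the simplices:

  0-simplices (7): [v_0], [v_1], [v_2], [v_3], [v_4], [v_5], [v_6]
  1-simplices (9): [v_0,v_1], [v_0,v_5], [v_1,v_5], [v_2,v_4], [v_2,v_5], [v_3,v_5], [v_3,v_6], [v_4,v_5], [v_5,v_6]

so the chain groups are C_0 ≅ Z^7, C_1 ≅ Z^9.

∂_1: C_1 → C_0 maps an edge to its endpoints' difference, ∂[p,q] = q − p. For instance
  ∂[v_0,v_1] = [v_1] − [v_0].
As a 7×9 matrix over Z this has rank 6, with invariant factors (1,1,1,1,1,1).

Reading off H_k = ker ∂_k / im ∂_{k+1}:

  H_0: rank C_0 − rank ∂_1 = 7 − 6 = 1, and the invariant factors of ∂_1 are all 1, so H_0 = Z.
  H_1: rank ker ∂_1 − rank ∂_2 = (9 − 6) − 0 = 3, and there is no ∂_2, so H_1 = Z^3.

As a check, the Euler characteristic is 7 − 9 = -2, which agrees with 1 − 3 = -2.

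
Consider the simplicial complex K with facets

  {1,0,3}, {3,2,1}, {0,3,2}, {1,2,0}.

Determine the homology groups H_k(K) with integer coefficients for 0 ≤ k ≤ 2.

Take the total order 0 < 1 < 2 < 3 on the vertex set. Then K (dimension 2) consists of the simplices:

  0-simplices (4): [0], [1], [2], [3]
  1-simplices (6): [0,1], [0,2], [0,3], [1,2], [1,3], [2,3]
  2-simplices (4): [0,1,2], [0,1,3], [0,2,3], [1,2,3]

Hence C_0 ≅ Z^4, C_1 ≅ Z^6, C_2 ≅ Z^4.

The boundary map ∂_1: C_1 → C_0 maps an edge to its endpoints' difference, ∂[p,q] = q − p. For instance
  ∂[0,2] = [2] − [0].
The resulting 4×6 matrix has rank 3, and its Smith normal form has invariant factors (1,1,1).

∂_2: C_2 → C_1 acts by ∂[p,q,r] = [q,r] − [p,r] + [p,q]. For instance
  ∂[0,1,3] = [1,3] − [0,3] + [0,1],
  ∂[1,2,3] = [2,3] − [1,3] + [1,2].
This gives a 6×4 integer matrix of rank 3; reducing to Smith normal form yields diagonal entries (1,1,1).

Reading off H_k = ker ∂_k / im ∂_{k+1}:

  H_0: rank C_0 − rank ∂_1 = 4 − 3 = 1, and the invariant factors of ∂_1 are all 1, so H_0 ≅ Z.
  H_1: rank ker ∂_1 − rank ∂_2 = (6 − 3) − 3 = 0, and the invariant factors of ∂_2 are all 1, so H_1 ≅ 0.
  H_2: rank ker ∂_2 − rank ∂_3 = (4 − 3) − 0 = 1, and there is no ∂_3, so H_2 ≅ Z.

(K is a triangulation of the 2-sphere S^2.)

H_0 = Z,  H_1 = 0,  H_2 = Z.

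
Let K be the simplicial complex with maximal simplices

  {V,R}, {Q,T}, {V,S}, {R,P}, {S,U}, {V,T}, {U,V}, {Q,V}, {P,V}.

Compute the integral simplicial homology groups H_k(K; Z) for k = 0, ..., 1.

We work with the vertex ordering P < Q < R < S < T < U < V. The simplices of K, each written with vertices in increasing order, are:

  0-simplices (7): P, Q, R, S, T, U, V
  1-simplices (9): PR, PV, QT, QV, RV, SU, SV, TV, UV

Hence C_0 ≅ Z^7, C_1 ≅ Z^9.

Boundary ∂_1: C_1 → C_0 maps an edge to its endpoints' difference, ∂[p,q] = q − p. For instance
  ∂RV = V − R.
This gives a 7×9 integer matrix of rank 6; reducing to Smith normal form yields diagonal entries (1,1,1,1,1,1).

From H_k ≅ ker(∂_k) / im(∂_{k+1}) we obtain:

  H_0: rank C_0 − rank ∂_1 = 7 − 6 = 1, and the invariant factors of ∂_1 are all 1, so H_0 = Z.
  H_1: rank ker ∂_1 − rank ∂_2 = (9 − 6) − 0 = 3, and there is no ∂_2, so H_1 = Z^3.

As a check, the Euler characteristic is 7 − 9 = -2, which agrees with 1 − 3 = -2.

H_0 = Z,  H_1 = Z^3.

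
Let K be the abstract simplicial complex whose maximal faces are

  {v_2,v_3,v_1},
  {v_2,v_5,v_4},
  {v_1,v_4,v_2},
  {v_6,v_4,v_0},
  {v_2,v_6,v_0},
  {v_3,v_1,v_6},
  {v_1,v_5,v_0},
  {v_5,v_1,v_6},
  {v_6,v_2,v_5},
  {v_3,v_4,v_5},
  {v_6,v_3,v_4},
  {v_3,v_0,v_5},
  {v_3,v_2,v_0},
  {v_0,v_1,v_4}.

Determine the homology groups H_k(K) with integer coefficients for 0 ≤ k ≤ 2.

We work with the vertex ordering v_0 < v_1 < v_2 < v_3 < v_4 < v_5 < v_6. The simplices of K, each written with vertices in increasing order, are:

  0-simplices (7): [v_0], [v_1], [v_2], [v_3], [v_4], [v_5], [v_6]
  1-simplices (21): (21 of them)
  2-simplices (14): (14 of them)

so the chain groups are C_0 ≅ Z^7, C_1 ≅ Z^21, C_2 ≅ Z^14.

The boundary map ∂_1: C_1 → C_0 is given by ∂[p,q] = [q] − [p]. For instance
  ∂[v_3,v_6] = [v_6] − [v_3].
The resulting 7×21 matrix has rank 6, and its Smith normal form has invariant factors (1,1,1,1,1,1).

∂_2: C_2 → C_1 acts by ∂[p,q,r] = [q,r] − [p,r] + [p,q]. For instance
  ∂[v_0,v_4,v_6] = [v_4,v_6] − [v_0,v_6] + [v_0,v_4],
  ∂[v_0,v_2,v_3] = [v_2,v_3] − [v_0,v_3] + [v_0,v_2].
This gives a 21×14 integer matrix of rank 13; reducing to Smith normal form yields diagonal entries (1,1,1,1,1,1,1,1,1,1,1,1,1).

Computing H_k = (kernel of ∂_k) / (image of ∂_{k+1}):

  H_0: rank C_0 − rank ∂_1 = 7 − 6 = 1, and the invariant factors of ∂_1 are all 1, so H_0 = Z.
  H_1: rank ker ∂_1 − rank ∂_2 = (21 − 6) − 13 = 2, and the invariant factors of ∂_2 are all 1, so H_1 = Z^2.
  H_2: rank ker ∂_2 − rank ∂_3 = (14 − 13) − 0 = 1, and there is no ∂_3, so H_2 = Z.

As a check, the Euler characteristic is 7 − 21 + 14 = 0, which agrees with 1 − 2 + 1 = 0.

H_0 = Z,  H_1 = Z^2,  H_2 = Z.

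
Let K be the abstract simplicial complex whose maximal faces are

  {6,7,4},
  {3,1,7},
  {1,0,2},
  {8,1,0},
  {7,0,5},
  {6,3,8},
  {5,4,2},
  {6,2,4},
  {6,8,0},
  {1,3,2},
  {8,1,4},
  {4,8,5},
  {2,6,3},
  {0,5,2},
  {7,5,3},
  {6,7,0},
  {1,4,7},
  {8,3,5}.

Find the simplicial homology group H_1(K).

H_1 = Z^2.

Take the total order 0 < 1 < 2 < 3 < 4 < 5 < 6 < 7 < 8 on the vertex set. Then K (dimension 2) consists of the simplices:

  0-simplices (9): [0], [1], [2], [3], [4], [5], [6], [7], [8]
  1-simplices (27): (27 of them)
  2-simplices (18): [0,1,2], [0,1,8], [0,2,5], [0,5,7], [0,6,7], [0,6,8], [1,2,3], [1,3,7], [1,4,7], [1,4,8], [2,3,6], [2,4,5], [2,4,6], [3,5,7], [3,5,8], [3,6,8], [4,5,8], [4,6,7]

so the chain groups are C_0 ≅ Z^9, C_1 ≅ Z^27, C_2 ≅ Z^18.

∂_1: C_1 → C_0 maps an edge to its endpoints' difference, ∂[p,q] = q − p. For instance
  ∂[5,7] = [7] − [5].
The 9×27 boundary matrix has rank 8 and Smith normal form diag(1,1,1,1,1,1,1,1).

∂_2: C_2 → C_1 sends each 2-simplex [p,q,r] to [q,r] − [p,r] + [p,q]. For instance
  ∂[0,6,7] = [6,7] − [0,7] + [0,6],
  ∂[1,3,7] = [3,7] − [1,7] + [1,3].
As a 27×18 matrix over Z this has rank 17, with invariant factors (1,1,1,1,1,1,1,1,1,1,1,1,1,1,1,1,1).

From H_k ≅ ker(∂_k) / im(∂_{k+1}) we obtain:

  H_1: rank ker ∂_1 − rank ∂_2 = (27 − 8) − 17 = 2, and the invariant factors of ∂_2 are all 1, so H_1 = Z^2.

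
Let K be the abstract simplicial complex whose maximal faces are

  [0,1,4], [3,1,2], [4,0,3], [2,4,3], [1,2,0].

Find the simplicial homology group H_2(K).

Take the total order 0 < 1 < 2 < 3 < 4 on the vertex set. Then K (dimension 2) consists of the simplices:

  0-simplices (5): [0], [1], [2], [3], [4]
  1-simplices (10): [0,1], [0,2], [0,3], [0,4], [1,2], [1,3], [1,4], [2,3], [2,4], [3,4]
  2-simplices (5): [0,1,2], [0,1,4], [0,3,4], [1,2,3], [2,3,4]

giving chain groups C_0 ≅ Z^5, C_1 ≅ Z^10, C_2 ≅ Z^5.

Boundary ∂_1: C_1 → C_0 sends each edge [p,q] (with p < q) to q − p. For instance
  ∂[0,1] = [1] − [0].
The 5×10 boundary matrix has rank 4 and Smith normal form diag(1,1,1,1).

The boundary map ∂_2: C_2 → C_1 maps a triangle to the signed sum of its edges. For instance
  ∂[0,3,4] = [3,4] − [0,4] + [0,3],
  ∂[2,3,4] = [3,4] − [2,4] + [2,3].
The resulting 10×5 matrix has rank 5, and its Smith normal form has invariant factors (1,1,1,1,1).

From H_k ≅ ker(∂_k) / im(∂_{k+1}) we obtain:

  H_2: rank ker ∂_2 − rank ∂_3 = (5 − 5) − 0 = 0, and there is no ∂_3, so H_2 = 0.

(K is a triangulation of the Möbius band.)

H_2 = 0.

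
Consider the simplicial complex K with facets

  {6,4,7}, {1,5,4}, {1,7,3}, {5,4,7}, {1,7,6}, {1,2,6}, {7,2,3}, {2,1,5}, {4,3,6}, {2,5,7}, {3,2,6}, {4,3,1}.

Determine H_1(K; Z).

K has 7 vertices, 18 edges, 12 triangles.
rank ∂_1 = 6, rank ∂_2 = 12 ⇒ b_1 = 18 − 6 − 12 = 0; ∂_2 has invariant factor(s) [2] giving torsion. So H_1 ≅ Z/2.

H_1 ≅ Z/2.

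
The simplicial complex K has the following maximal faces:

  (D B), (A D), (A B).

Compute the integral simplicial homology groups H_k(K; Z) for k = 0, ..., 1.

Order the vertices as A < B < D. Listing each simplex with vertices in this order, K has dimension 1 with simplices:

  0-simplices (3): A, B, D
  1-simplices (3): AB, AD, BD

so the chain groups are C_0 ≅ Z^3, C_1 ≅ Z^3.

The boundary map ∂_1: C_1 → C_0 sends each edge [p,q] (with p < q) to q − p. For instance
  ∂AD = D − A.
The 3×3 boundary matrix has rank 2 and Smith normal form diag(1,1).

From H_k ≅ ker(∂_k) / im(∂_{k+1}) we obtain:

  H_0: rank C_0 − rank ∂_1 = 3 − 2 = 1, and the invariant factors of ∂_1 are all 1, so H_0 = Z.
  H_1: rank ker ∂_1 − rank ∂_2 = (3 − 2) − 0 = 1, and there is no ∂_2, so H_1 = Z.

As a check, the Euler characteristic is 3 − 3 = 0, which agrees with 1 − 1 = 0.
(K is a triangulation of the circle S^1.)

H_0 = Z,  H_1 = Z.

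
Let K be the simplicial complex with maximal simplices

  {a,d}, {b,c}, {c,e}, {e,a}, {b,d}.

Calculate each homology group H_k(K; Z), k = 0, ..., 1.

Order the vertices as a < b < c < d < e. Listing each simplex with vertices in this order, K has dimension 1 with simplices:

  0-simplices (5): a, b, c, d, e
  1-simplices (5): ad, ae, bc, bd, ce

Hence C_0 ≅ Z^5, C_1 ≅ Z^5.

∂_1: C_1 → C_0 maps an edge to its endpoints' difference, ∂[p,q] = q − p.
This gives a 5×5 integer matrix of rank 4; reducing to Smith normal form yields diagonal entries (1,1,1,1).

Computing H_k = (kernel of ∂_k) / (image of ∂_{k+1}):

  H_0: rank C_0 − rank ∂_1 = 5 − 4 = 1, and the invariant factors of ∂_1 are all 1, so H_0 ≅ Z.
  H_1: rank ker ∂_1 − rank ∂_2 = (5 − 4) − 0 = 1, and there is no ∂_2, so H_1 ≅ Z.

H_0 = Z,  H_1 = Z.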